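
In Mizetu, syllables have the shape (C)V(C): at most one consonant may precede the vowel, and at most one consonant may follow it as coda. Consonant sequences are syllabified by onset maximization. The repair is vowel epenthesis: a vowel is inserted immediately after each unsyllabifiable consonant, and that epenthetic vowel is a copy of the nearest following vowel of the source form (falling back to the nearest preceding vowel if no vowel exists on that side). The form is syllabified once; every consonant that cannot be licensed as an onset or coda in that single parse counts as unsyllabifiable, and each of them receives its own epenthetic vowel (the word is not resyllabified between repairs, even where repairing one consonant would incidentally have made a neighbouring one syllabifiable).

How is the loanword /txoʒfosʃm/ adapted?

Syllabifying with onset maximization leaves /t/, /ʃ/, /m/ stranded (at most one coda consonant is licensed; onsets are limited to one consonant).
Epenthesis after each stranded consonant: /t/ → /to/, /ʃ/ → /ʃo/, /m/ → /mo/.

toxoʒfosʃomo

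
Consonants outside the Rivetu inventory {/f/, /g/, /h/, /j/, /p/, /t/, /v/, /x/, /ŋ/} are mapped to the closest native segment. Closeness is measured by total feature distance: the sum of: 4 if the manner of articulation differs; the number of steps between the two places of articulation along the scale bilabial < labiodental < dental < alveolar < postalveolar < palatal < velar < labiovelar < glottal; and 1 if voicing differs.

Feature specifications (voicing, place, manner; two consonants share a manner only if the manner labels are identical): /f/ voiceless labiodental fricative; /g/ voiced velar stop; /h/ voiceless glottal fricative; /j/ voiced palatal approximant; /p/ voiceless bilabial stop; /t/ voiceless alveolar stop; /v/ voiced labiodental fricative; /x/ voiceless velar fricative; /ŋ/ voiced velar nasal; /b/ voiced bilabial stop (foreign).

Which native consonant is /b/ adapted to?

/p/ is closest: same manner (stop), place distance 0 (bilabial→bilabial), voicing differs (+1); total 1. Next closest is /t/ at distance 4.

p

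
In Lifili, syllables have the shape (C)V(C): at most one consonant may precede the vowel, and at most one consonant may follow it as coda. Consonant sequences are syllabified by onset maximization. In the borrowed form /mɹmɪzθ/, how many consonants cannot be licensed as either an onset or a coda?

Under (C)V(C), the unsyllabifiable consonants are /m/, /ɹ/, /θ/ (at most one coda consonant is licensed; onsets are limited to one consonant).

3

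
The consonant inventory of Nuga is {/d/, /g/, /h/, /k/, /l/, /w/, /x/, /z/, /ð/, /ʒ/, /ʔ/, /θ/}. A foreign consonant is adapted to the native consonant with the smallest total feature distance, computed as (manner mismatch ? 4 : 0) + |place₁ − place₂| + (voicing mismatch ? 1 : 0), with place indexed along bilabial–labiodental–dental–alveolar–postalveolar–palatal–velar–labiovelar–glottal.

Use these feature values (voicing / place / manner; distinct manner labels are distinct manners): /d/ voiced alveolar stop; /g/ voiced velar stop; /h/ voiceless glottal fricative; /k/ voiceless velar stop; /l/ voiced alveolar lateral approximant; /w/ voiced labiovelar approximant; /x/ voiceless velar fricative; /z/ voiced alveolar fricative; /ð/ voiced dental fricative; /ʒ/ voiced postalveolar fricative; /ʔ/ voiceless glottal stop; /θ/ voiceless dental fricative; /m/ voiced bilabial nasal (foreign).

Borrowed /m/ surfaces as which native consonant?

/ð/ is closest: manner differs (nasal→fricative, +4), place distance 2 (bilabial→dental), same voicing; total 6. Next closest is /d/ at distance 7.

ð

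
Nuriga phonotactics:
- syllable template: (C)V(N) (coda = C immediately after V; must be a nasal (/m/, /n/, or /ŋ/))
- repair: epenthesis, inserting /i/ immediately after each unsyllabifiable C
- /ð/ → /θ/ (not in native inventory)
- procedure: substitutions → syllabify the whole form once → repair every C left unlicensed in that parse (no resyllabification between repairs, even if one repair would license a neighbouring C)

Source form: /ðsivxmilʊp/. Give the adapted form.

θisiviximilʊpi

Substitution: /ð/ → /θ/, giving /θsivxmilʊp/.
Under (C)V(N), the unsyllabifiable consonants are /θ/, /v/, /x/, /p/ (only a nasal (/m/, /n/, or /ŋ/) is licensed in coda position; onsets are limited to one consonant).
Epenthesis after each stranded consonant: /θ/ → /θi/, /v/ → /vi/, /x/ → /xi/, /p/ → /pi/.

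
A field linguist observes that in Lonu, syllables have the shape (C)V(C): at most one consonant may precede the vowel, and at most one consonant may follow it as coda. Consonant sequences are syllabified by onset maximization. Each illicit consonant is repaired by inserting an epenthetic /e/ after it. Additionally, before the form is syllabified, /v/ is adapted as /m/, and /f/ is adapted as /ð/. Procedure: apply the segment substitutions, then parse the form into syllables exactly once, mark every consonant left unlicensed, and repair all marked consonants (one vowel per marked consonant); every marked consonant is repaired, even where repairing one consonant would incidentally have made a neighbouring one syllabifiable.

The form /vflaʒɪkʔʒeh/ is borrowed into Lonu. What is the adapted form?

meðelaʒɪkʔeʒeh

Substitution: /v/ → /m/, /f/ → /ð/, giving /mðlaʒɪkʔʒeh/.
Syllabifying with onset maximization leaves /m/, /ð/, /ʔ/ stranded (at most one coda consonant is licensed; onsets are limited to one consonant).
Inserting the epenthetic vowel yields /m/ → /me/, /ð/ → /ðe/, /ʔ/ → /ʔe/.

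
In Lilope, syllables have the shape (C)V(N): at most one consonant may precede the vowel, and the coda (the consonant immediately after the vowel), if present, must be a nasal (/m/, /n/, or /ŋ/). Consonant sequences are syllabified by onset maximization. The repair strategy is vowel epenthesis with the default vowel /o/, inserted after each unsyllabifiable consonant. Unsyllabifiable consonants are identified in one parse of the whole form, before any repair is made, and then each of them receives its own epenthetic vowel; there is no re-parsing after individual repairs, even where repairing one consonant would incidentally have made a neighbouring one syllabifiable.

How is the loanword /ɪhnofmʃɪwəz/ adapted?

ɪhonofomoʃɪwəzo

Syllabifying with onset maximization leaves /h/, /f/, /m/, /z/ stranded (only a nasal (/m/, /n/, or /ŋ/) is licensed in coda position; onsets are limited to one consonant).
Inserting the epenthetic vowel yields /h/ → /ho/, /f/ → /fo/, /m/ → /mo/, /z/ → /zo/.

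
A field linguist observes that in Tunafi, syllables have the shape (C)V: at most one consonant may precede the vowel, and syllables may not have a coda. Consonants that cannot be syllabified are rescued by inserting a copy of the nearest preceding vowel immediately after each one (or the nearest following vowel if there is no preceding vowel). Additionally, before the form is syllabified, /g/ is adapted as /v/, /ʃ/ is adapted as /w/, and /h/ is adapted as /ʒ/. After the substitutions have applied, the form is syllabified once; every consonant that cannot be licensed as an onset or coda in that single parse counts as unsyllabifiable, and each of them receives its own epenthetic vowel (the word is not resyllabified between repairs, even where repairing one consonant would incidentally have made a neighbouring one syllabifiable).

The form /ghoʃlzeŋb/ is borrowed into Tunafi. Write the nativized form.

Substitution: /g/ → /v/, /h/ → /ʒ/, /ʃ/ → /w/, giving /vʒowlzeŋb/.
Syllabifying with onset maximization leaves /v/, /w/, /l/, /ŋ/, /b/ stranded (no codas are permitted; onsets are limited to one consonant).
Each unlicensed consonant becomes the onset of a new syllable: /v/ → /vo/, /w/ → /wo/, /l/ → /lo/, /ŋ/ → /ŋe/, /b/ → /be/.

voʒowolozeŋebe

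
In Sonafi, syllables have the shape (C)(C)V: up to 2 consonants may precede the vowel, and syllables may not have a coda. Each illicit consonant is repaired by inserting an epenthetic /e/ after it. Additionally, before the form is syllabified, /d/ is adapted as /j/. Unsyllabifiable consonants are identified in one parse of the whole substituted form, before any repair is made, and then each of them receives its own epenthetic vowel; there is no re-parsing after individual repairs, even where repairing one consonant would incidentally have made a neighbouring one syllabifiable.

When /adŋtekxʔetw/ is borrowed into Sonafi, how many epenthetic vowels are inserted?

After substitution the input is /ajŋtekxʔetw/.
The unsyllabifiable consonants are /j/, /k/, /t/, /w/; each receives one epenthetic vowel.

4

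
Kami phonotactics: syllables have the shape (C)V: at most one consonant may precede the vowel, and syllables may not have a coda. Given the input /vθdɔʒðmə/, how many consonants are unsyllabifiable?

4

Syllabifying with onset maximization leaves /v/, /θ/, /ʒ/, /ð/ stranded (no codas are permitted; onsets are limited to one consonant).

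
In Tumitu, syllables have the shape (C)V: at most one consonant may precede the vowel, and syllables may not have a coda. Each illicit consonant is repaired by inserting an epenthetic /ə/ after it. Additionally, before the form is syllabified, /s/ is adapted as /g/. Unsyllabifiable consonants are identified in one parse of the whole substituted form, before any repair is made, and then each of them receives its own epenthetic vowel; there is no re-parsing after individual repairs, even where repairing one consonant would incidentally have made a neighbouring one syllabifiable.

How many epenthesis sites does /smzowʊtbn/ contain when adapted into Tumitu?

After substitution the input is /gmzowʊtbn/.
The unsyllabifiable consonants are /g/, /m/, /t/, /b/, /n/; each receives one epenthetic vowel.

5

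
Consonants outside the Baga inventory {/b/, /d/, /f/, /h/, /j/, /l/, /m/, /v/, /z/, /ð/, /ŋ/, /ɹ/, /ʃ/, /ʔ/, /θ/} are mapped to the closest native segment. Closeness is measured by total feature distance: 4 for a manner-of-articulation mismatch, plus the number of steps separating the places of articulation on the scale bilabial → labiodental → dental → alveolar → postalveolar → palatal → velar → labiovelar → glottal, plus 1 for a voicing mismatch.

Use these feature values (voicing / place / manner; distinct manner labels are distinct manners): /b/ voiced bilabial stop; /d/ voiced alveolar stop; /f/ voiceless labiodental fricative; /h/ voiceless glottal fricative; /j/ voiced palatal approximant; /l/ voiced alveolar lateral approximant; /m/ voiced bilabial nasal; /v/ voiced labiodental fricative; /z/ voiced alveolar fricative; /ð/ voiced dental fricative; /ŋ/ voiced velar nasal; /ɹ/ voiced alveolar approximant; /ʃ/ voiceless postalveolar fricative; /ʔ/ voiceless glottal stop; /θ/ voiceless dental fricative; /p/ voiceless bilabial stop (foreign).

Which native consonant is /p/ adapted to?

/b/ is closest: same manner (stop), place distance 0 (bilabial→bilabial), voicing differs (+1); total 1. Next closest is /d/ at distance 4.

b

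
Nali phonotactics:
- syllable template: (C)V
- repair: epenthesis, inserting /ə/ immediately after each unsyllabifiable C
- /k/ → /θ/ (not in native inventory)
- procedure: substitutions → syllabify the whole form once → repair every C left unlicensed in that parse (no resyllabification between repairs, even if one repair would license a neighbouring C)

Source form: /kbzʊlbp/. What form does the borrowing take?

Substitution: /k/ → /θ/, giving /θbzʊlbp/.
The consonants /θ/, /b/, /l/, /b/, /p/ cannot be parsed into a legal (C)V syllable (no codas are permitted; onsets are limited to one consonant).
Inserting the epenthetic vowel yields /θ/ → /θə/, /b/ → /bə/, /l/ → /lə/, /b/ → /bə/, /p/ → /pə/.

θəbəzʊləbəpə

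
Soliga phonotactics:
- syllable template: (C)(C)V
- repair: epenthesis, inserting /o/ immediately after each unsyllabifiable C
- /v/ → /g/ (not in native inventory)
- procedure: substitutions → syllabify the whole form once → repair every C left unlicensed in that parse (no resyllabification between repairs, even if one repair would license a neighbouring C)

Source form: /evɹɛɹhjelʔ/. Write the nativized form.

egɹɛɹohjeloʔo

Substitution: /v/ → /g/, giving /egɹɛɹhjelʔ/.
The consonants /ɹ/, /l/, /ʔ/ cannot be parsed into a legal (C)(C)V syllable (no codas are permitted; onsets may contain at most 2 consonants).
Each unlicensed consonant becomes the onset of a new syllable: /ɹ/ → /ɹo/, /l/ → /lo/, /ʔ/ → /ʔo/.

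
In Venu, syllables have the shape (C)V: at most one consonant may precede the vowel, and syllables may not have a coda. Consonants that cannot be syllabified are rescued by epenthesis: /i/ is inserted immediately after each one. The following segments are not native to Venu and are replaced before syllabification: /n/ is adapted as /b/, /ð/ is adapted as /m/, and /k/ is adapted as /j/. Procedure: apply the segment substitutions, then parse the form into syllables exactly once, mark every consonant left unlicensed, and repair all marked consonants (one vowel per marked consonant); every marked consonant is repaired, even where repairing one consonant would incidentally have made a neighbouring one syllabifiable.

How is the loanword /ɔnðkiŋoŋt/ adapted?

ɔbimijiŋoŋiti

Substitution: /n/ → /b/, /ð/ → /m/, /k/ → /j/, giving /ɔbmjiŋoŋt/.
Syllabifying with onset maximization leaves /b/, /m/, /ŋ/, /t/ stranded (no codas are permitted; onsets are limited to one consonant).
Epenthesis after each stranded consonant: /b/ → /bi/, /m/ → /mi/, /ŋ/ → /ŋi/, /t/ → /ti/.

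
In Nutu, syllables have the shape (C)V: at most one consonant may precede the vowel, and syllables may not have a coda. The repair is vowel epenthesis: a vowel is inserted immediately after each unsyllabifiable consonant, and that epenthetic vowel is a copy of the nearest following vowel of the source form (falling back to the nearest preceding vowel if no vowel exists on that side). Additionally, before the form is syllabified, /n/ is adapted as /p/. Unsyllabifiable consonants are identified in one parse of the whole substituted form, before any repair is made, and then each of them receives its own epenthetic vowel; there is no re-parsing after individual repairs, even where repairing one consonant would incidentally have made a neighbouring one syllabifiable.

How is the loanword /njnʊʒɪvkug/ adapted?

Substitution: /n/ → /p/, giving /pjpʊʒɪvkug/.
The consonants /p/, /j/, /v/, /g/ cannot be parsed into a legal (C)V syllable (no codas are permitted; onsets are limited to one consonant).
Epenthesis after each stranded consonant: /p/ → /pʊ/, /j/ → /jʊ/, /v/ → /vu/, /g/ → /gu/.

pʊjʊpʊʒɪvukugu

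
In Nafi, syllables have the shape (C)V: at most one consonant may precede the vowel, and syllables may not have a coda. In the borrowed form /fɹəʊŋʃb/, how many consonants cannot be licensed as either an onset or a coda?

Syllabifying with onset maximization leaves /f/, /ŋ/, /ʃ/, /b/ stranded (no codas are permitted; onsets are limited to one consonant).

4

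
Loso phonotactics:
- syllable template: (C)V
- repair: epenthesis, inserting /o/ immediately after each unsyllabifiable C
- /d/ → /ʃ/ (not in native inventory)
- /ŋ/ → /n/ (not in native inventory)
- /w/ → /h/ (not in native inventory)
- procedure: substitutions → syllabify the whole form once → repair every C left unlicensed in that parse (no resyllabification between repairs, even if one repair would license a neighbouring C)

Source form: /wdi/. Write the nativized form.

Substitution: /w/ → /h/, /d/ → /ʃ/, giving /hʃi/.
The consonants /h/ cannot be parsed into a legal (C)V syllable (no codas are permitted; onsets are limited to one consonant).
Each unlicensed consonant becomes the onset of a new syllable: /h/ → /ho/.

hoʃi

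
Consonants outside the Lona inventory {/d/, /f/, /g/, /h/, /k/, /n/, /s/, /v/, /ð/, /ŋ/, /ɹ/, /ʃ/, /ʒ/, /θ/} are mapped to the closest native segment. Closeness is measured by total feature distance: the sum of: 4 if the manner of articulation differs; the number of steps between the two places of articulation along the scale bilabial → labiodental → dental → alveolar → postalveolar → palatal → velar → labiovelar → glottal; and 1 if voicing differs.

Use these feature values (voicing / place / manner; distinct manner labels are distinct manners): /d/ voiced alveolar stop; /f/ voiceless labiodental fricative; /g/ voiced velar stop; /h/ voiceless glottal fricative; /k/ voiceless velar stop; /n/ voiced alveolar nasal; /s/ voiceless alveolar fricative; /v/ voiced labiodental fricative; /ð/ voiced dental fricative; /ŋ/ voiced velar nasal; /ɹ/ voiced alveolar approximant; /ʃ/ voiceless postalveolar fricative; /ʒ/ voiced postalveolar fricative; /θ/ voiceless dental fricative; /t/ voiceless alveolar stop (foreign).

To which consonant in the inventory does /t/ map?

d

/d/ is closest: same manner (stop), place distance 0 (alveolar→alveolar), voicing differs (+1); total 1. Next closest is /k/ at distance 3.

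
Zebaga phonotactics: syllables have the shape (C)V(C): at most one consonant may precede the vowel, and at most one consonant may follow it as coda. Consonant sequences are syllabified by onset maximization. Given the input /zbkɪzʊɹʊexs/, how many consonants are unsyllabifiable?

3

Under (C)V(C), the unsyllabifiable consonants are /z/, /b/, /s/ (at most one coda consonant is licensed; onsets are limited to one consonant).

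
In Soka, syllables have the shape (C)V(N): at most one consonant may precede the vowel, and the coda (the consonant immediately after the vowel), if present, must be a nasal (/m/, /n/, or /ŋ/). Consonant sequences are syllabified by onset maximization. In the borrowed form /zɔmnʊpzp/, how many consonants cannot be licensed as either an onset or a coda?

3

The consonants /p/, /z/, /p/ cannot be parsed into a legal (C)V(N) syllable (only a nasal (/m/, /n/, or /ŋ/) is licensed in coda position; onsets are limited to one consonant).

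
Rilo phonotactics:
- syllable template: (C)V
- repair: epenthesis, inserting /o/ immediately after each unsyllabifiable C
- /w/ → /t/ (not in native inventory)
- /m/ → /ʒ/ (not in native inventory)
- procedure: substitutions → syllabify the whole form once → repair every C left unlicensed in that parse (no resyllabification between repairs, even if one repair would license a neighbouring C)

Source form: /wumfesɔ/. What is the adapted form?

Substitution: /w/ → /t/, /m/ → /ʒ/, giving /tuʒfesɔ/.
The consonants /ʒ/ cannot be parsed into a legal (C)V syllable (no codas are permitted; onsets are limited to one consonant).
Inserting the epenthetic vowel yields /ʒ/ → /ʒo/.

tuʒofesɔ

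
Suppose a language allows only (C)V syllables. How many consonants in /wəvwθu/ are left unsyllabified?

2

Under (C)V, the unsyllabifiable consonants are /v/, /w/ (no codas are permitted; onsets are limited to one consonant).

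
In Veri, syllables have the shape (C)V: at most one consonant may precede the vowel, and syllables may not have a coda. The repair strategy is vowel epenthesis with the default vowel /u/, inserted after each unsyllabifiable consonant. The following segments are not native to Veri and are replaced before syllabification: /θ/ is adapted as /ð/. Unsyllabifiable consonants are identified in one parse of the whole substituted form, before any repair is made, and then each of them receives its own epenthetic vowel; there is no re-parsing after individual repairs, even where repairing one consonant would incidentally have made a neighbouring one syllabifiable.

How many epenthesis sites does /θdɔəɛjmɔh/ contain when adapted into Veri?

3

After substitution the input is /ðdɔəɛjmɔh/.
The unsyllabifiable consonants are /ð/, /j/, /h/; each receives one epenthetic vowel.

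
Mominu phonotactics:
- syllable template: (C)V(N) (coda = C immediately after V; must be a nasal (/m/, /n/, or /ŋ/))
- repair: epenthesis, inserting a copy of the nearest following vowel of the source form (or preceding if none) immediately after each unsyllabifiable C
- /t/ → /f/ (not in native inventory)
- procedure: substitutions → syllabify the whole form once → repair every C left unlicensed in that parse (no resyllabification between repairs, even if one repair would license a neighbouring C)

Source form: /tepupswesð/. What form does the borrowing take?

fepupeseweseðe

Substitution: /t/ → /f/, giving /fepupswesð/.
The consonants /p/, /s/, /s/, /ð/ cannot be parsed into a legal (C)V(N) syllable (only a nasal (/m/, /n/, or /ŋ/) is licensed in coda position; onsets are limited to one consonant).
Each unlicensed consonant becomes the onset of a new syllable: /p/ → /pe/, /s/ → /se/, /s/ → /se/, /ð/ → /ðe/.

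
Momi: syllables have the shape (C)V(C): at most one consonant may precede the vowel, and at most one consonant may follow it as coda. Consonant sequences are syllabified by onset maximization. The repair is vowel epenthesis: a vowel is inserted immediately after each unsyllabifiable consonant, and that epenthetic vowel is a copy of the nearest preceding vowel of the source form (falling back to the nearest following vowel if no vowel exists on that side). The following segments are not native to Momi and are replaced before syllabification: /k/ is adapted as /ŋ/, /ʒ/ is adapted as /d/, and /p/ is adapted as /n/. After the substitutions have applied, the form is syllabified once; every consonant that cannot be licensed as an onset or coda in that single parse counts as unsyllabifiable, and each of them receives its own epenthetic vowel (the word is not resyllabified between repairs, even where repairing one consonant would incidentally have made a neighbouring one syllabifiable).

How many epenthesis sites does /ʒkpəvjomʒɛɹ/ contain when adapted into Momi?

2

After substitution the input is /dŋnəvjomdɛɹ/.
The unsyllabifiable consonants are /d/, /ŋ/; each receives one epenthetic vowel.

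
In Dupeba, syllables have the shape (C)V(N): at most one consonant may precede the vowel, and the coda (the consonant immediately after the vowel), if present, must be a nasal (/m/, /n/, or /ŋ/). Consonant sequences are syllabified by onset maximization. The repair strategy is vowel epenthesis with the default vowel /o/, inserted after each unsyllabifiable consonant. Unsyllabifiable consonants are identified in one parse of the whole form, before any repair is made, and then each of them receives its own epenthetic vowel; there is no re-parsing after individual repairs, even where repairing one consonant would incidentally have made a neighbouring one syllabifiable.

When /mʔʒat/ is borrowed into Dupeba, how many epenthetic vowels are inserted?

The unsyllabifiable consonants are /m/, /ʔ/, /t/; each receives one epenthetic vowel.

3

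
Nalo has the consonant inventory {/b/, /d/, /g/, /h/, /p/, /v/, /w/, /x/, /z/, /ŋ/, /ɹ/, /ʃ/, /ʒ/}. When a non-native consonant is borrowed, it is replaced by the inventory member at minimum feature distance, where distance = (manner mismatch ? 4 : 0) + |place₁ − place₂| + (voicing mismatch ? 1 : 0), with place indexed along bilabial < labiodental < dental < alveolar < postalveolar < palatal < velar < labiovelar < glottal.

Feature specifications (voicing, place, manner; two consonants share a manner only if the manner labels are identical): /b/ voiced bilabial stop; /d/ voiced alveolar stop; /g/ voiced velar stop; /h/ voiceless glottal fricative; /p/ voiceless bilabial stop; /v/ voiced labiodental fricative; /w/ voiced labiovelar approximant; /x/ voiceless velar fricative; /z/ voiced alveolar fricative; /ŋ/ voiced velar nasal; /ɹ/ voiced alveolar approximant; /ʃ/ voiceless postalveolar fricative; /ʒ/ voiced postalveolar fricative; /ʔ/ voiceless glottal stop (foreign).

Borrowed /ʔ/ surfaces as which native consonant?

g

/g/ is closest: same manner (stop), place distance 2 (glottal→velar), voicing differs (+1); total 3. Next closest is /h/ at distance 4.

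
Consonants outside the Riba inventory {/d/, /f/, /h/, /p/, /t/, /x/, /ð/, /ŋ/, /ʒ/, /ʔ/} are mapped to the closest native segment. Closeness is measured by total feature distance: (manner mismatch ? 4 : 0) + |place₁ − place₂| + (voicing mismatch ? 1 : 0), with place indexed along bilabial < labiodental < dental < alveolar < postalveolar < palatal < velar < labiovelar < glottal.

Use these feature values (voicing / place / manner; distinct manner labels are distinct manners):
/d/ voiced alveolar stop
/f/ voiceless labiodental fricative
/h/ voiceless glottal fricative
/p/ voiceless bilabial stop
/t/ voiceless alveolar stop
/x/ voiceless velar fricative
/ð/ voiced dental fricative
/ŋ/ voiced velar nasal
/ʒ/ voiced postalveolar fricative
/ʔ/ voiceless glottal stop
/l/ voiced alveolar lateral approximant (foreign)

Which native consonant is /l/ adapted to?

d

/d/ is closest: manner differs (lateral approximant→stop, +4), place distance 0 (alveolar→alveolar), same voicing; total 4. Next closest is /t/ at distance 5.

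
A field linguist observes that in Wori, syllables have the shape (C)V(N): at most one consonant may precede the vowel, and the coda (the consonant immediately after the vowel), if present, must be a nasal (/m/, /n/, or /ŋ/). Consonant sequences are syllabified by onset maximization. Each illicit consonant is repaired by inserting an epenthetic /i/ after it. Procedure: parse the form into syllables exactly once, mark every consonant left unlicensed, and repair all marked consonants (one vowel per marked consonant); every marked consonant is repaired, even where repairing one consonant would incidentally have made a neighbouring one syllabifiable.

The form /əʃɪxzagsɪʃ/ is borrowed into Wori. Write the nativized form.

əʃɪxizagisɪʃi

Under (C)V(N), the unsyllabifiable consonants are /x/, /g/, /ʃ/ (only a nasal (/m/, /n/, or /ŋ/) is licensed in coda position; onsets are limited to one consonant).
Inserting the epenthetic vowel yields /x/ → /xi/, /g/ → /gi/, /ʃ/ → /ʃi/.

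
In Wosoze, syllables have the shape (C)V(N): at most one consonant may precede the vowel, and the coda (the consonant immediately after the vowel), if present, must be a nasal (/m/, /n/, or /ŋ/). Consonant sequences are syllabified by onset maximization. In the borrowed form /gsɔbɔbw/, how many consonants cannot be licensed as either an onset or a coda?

3

Syllabifying with onset maximization leaves /g/, /b/, /w/ stranded (only a nasal (/m/, /n/, or /ŋ/) is licensed in coda position; onsets are limited to one consonant).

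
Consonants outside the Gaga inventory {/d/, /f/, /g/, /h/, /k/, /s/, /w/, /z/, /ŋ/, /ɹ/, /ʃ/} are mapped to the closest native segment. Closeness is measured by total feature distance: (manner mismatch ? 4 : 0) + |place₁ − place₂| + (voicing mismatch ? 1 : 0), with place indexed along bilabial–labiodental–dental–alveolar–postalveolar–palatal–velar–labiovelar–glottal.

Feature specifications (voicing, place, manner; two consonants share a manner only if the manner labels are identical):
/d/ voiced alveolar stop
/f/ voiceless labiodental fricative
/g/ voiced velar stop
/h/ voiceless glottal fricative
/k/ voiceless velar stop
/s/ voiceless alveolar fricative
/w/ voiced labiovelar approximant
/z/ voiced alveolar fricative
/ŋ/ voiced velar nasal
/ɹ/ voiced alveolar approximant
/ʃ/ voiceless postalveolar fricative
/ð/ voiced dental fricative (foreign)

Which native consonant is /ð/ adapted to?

z

/z/ is closest: same manner (fricative), place distance 1 (dental→alveolar), same voicing; total 1. Next closest is /f/ at distance 2.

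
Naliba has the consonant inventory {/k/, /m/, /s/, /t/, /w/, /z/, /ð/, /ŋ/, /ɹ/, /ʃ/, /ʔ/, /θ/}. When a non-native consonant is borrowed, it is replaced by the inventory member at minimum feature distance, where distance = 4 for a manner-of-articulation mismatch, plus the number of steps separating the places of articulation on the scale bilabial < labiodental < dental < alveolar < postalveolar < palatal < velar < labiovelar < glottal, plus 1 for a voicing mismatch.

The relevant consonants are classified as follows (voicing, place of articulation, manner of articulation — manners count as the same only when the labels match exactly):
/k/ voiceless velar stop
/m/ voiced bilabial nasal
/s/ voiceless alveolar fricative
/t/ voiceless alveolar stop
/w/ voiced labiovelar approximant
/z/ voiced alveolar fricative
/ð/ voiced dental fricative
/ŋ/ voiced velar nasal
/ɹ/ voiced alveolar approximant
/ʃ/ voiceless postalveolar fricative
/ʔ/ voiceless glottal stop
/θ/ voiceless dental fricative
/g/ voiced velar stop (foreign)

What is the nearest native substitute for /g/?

/k/ is closest: same manner (stop), place distance 0 (velar→velar), voicing differs (+1); total 1. Next closest is /ʔ/ at distance 3.

k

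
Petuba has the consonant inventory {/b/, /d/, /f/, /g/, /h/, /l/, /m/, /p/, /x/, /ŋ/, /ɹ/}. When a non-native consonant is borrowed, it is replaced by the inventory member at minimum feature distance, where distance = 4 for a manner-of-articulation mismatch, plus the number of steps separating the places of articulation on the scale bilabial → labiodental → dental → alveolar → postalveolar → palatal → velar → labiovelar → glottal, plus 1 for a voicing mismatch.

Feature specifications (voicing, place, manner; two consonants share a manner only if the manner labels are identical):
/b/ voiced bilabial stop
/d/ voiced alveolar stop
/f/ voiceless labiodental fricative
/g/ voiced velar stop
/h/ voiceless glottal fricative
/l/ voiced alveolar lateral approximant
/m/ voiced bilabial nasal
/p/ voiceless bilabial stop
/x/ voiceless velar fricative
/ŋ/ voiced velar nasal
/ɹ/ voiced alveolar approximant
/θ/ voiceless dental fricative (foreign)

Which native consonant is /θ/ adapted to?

f

/f/ is closest: same manner (fricative), place distance 1 (dental→labiodental), same voicing; total 1. Next closest is /x/ at distance 4.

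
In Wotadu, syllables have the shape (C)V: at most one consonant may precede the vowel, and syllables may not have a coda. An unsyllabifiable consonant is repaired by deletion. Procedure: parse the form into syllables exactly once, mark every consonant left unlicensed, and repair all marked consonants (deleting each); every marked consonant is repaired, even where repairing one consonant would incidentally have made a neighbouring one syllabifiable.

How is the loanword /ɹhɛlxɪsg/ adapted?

The consonants /ɹ/, /l/, /s/, /g/ cannot be parsed into a legal (C)V syllable (no codas are permitted; onsets are limited to one consonant).
Deleting the stranded consonants removes /ɹ/, /l/, /s/, /g/.

hɛxɪ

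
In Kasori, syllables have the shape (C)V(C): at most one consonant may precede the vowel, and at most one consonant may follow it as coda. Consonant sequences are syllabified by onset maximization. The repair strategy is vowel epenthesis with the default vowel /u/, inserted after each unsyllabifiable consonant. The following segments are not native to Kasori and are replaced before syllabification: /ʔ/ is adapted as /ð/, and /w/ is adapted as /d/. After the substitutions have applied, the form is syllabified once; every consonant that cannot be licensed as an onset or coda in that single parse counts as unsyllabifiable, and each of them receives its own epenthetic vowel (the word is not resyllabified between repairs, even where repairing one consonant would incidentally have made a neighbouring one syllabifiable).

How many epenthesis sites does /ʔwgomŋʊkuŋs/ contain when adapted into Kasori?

3

After substitution the input is /ðdgomŋʊkuŋs/.
The unsyllabifiable consonants are /ð/, /d/, /s/; each receives one epenthetic vowel.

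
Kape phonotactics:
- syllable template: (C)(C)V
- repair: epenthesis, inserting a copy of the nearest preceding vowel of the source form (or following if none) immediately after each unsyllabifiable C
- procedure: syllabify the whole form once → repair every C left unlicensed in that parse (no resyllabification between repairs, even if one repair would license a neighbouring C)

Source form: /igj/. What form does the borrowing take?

Syllabifying with onset maximization leaves /g/, /j/ stranded (no codas are permitted; onsets may contain at most 2 consonants).
Epenthesis after each stranded consonant: /g/ → /gi/, /j/ → /ji/.

igiji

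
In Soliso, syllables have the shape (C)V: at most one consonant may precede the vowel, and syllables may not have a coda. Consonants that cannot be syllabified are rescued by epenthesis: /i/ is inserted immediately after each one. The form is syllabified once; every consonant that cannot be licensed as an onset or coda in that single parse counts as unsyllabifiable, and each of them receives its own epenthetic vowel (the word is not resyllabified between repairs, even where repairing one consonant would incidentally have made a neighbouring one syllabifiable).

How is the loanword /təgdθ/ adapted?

Under (C)V, the unsyllabifiable consonants are /g/, /d/, /θ/ (no codas are permitted; onsets are limited to one consonant).
Epenthesis after each stranded consonant: /g/ → /gi/, /d/ → /di/, /θ/ → /θi/.

təgidiθi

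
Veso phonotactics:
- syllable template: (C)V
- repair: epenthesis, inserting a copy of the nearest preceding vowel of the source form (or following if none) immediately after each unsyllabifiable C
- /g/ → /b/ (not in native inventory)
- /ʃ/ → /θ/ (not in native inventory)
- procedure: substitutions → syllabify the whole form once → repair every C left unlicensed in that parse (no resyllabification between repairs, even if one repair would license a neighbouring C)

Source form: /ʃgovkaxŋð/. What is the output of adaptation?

Substitution: /ʃ/ → /θ/, /g/ → /b/, giving /θbovkaxŋð/.
Under (C)V, the unsyllabifiable consonants are /θ/, /v/, /x/, /ŋ/, /ð/ (no codas are permitted; onsets are limited to one consonant).
Each unlicensed consonant becomes the onset of a new syllable: /θ/ → /θo/, /v/ → /vo/, /x/ → /xa/, /ŋ/ → /ŋa/, /ð/ → /ða/.

θobovokaxaŋaða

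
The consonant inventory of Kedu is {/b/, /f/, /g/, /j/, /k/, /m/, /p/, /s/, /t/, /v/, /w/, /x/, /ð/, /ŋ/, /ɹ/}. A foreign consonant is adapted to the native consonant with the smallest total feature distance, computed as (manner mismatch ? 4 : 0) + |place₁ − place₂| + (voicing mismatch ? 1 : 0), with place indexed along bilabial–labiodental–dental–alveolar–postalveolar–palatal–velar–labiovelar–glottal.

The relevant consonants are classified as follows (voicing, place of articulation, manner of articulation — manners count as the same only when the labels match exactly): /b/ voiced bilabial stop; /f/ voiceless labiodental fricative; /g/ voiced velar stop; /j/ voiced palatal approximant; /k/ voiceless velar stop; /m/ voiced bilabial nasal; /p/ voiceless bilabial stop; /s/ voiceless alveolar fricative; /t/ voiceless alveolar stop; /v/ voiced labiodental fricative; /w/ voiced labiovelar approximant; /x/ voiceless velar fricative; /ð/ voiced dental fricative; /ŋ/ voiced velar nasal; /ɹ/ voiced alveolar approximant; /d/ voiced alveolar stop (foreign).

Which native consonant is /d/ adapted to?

t

/t/ is closest: same manner (stop), place distance 0 (alveolar→alveolar), voicing differs (+1); total 1. Next closest is /b/ at distance 3.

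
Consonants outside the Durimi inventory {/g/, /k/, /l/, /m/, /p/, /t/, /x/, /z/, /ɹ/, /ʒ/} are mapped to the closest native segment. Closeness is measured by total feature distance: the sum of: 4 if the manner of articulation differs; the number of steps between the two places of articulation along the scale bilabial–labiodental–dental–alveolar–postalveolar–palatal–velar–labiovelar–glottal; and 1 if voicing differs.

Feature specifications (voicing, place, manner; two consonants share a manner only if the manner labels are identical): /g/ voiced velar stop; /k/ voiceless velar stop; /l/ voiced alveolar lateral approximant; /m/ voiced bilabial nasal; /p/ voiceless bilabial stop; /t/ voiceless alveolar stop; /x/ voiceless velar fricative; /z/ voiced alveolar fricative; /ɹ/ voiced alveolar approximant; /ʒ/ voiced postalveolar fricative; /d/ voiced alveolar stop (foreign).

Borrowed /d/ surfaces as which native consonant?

t

/t/ is closest: same manner (stop), place distance 0 (alveolar→alveolar), voicing differs (+1); total 1. Next closest is /g/ at distance 3.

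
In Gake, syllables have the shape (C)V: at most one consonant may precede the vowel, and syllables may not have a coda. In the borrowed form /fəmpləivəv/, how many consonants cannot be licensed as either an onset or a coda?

3

Syllabifying with onset maximization leaves /m/, /p/, /v/ stranded (no codas are permitted; onsets are limited to one consonant).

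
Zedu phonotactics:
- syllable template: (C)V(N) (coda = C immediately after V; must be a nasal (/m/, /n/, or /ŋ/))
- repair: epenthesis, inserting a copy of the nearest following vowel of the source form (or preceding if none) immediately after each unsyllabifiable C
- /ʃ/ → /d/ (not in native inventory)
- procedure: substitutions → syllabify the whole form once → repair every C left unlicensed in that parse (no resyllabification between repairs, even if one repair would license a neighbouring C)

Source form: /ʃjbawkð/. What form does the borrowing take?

Substitution: /ʃ/ → /d/, giving /djbawkð/.
Syllabifying with onset maximization leaves /d/, /j/, /w/, /k/, /ð/ stranded (only a nasal (/m/, /n/, or /ŋ/) is licensed in coda position; onsets are limited to one consonant).
Epenthesis after each stranded consonant: /d/ → /da/, /j/ → /ja/, /w/ → /wa/, /k/ → /ka/, /ð/ → /ða/.

dajabawakaða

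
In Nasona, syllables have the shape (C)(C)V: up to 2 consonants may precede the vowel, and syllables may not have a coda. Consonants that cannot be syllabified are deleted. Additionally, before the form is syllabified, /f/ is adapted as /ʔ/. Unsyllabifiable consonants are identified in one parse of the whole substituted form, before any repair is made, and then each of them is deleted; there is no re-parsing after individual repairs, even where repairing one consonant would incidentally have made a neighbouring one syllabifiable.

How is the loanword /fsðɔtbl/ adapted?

Substitution: /f/ → /ʔ/, giving /ʔsðɔtbl/.
Syllabifying with onset maximization leaves /ʔ/, /t/, /b/, /l/ stranded (no codas are permitted; onsets may contain at most 2 consonants).
Deletion applies to /ʔ/, /t/, /b/, /l/.

sðɔ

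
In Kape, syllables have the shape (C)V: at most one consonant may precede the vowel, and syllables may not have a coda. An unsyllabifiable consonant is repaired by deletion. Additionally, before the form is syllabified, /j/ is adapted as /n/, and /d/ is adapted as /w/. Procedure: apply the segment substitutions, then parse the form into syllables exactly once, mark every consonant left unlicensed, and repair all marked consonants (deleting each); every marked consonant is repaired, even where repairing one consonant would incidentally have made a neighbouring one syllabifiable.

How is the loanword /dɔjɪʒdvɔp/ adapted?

Substitution: /d/ → /w/, /j/ → /n/, giving /wɔnɪʒwvɔp/.
Under (C)V, the unsyllabifiable consonants are /ʒ/, /w/, /p/ (no codas are permitted; onsets are limited to one consonant).
Deletion applies to /ʒ/, /w/, /p/.

wɔnɪvɔ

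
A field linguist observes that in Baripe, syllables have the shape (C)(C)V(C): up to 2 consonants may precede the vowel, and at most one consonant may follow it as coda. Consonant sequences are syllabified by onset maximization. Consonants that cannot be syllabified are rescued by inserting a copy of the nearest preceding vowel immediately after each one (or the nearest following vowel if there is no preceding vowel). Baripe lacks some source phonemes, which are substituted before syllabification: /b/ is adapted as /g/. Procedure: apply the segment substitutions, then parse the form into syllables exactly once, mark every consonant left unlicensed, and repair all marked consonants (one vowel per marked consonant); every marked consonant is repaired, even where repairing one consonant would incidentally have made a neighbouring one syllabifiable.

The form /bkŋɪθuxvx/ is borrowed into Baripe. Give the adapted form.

Substitution: /b/ → /g/, giving /gkŋɪθuxvx/.
Under (C)(C)V(C), the unsyllabifiable consonants are /g/, /v/, /x/ (at most one coda consonant is licensed; onsets may contain at most 2 consonants).
Inserting the epenthetic vowel yields /g/ → /gɪ/, /v/ → /vu/, /x/ → /xu/.

gɪkŋɪθuxvuxu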